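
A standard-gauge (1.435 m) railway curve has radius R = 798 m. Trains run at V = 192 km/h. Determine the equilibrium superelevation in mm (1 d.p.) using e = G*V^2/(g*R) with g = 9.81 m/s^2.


Convert speed: V = 192 / 3.6 = 53.3333 m/s
Apply formula: e = 1.435 * 53.3333^2 / (9.81 * 798)
e = 1.435 * 2844.4444 / 7828.38
e = 0.521408 m = 521.4 mm

521.4


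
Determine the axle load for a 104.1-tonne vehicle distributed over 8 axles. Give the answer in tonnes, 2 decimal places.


Load per axle = total weight / number of axles
Load = 104.1 / 8
Load = 13.01 tonnes

13.01


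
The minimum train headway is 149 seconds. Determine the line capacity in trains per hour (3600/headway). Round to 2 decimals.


Capacity = 3600 / headway
Capacity = 3600 / 149
Capacity = 24.16 trains/hour

24.16


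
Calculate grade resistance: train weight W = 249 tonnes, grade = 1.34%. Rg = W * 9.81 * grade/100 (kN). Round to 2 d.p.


Rg = W * 9.81 * grade / 100
Rg = 249 * 9.81 * 1.34 / 100
Rg = 2442.69 * 0.0134
Rg = 32.73 kN

32.73


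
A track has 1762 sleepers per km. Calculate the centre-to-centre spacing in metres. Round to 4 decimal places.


Spacing = 1000 m / number of sleepers
Spacing = 1000 / 1762
Spacing = 0.5675 m

0.5675


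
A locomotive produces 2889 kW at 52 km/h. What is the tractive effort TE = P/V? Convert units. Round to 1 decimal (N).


Convert: P = 2889 kW = 2889000 W
V = 52 / 3.6 = 14.4444 m/s
TE = 2889000 / 14.4444
TE = 200007.7 N

200007.7


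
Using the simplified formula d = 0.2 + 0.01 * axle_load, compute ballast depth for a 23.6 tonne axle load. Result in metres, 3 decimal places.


d = 0.2 + 0.01 * 23.6
d = 0.2 + 0.236
d = 0.436 m

0.436


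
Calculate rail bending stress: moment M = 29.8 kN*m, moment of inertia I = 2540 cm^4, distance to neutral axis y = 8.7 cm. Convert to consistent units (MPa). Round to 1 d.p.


Convert units:
M = 29.8 kN*m = 29800000 N*mm
y = 8.7 cm = 87 mm
I = 2540 cm^4 = 25400000 mm^4
sigma = 29800000 * 87 / 25400000
sigma = 102.1 MPa

102.1


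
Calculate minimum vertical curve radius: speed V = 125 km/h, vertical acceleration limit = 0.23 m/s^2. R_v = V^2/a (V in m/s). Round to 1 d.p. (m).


Convert speed: V = 125 / 3.6 = 34.7222 m/s
V^2 = 1205.6327 m^2/s^2
R_v = 1205.6327 / 0.23
R_v = 5241.9 m

5241.9


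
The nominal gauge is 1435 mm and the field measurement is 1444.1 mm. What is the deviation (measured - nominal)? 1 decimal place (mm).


Deviation = measured - nominal
Deviation = 1444.1 - 1435
Deviation = 9.1 mm

9.1


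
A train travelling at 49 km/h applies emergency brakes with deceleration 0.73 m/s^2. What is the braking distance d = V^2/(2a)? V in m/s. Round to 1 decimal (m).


Convert speed: V = 49 / 3.6 = 13.6111 m/s
V^2 = 185.2623
d = 185.2623 / (2 * 0.73)
d = 185.2623 / 1.46
d = 126.9 m

126.9


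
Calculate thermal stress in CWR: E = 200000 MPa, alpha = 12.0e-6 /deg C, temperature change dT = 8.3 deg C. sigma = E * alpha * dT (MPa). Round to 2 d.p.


sigma = E * alpha * dT
sigma = 200000 * 12.0e-6 * 8.3
sigma = 2.4 * 8.3
sigma = 19.92 MPa

19.92


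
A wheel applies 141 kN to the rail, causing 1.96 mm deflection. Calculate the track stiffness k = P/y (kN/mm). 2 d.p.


Track stiffness k = P / y
k = 141 / 1.96
k = 71.94 kN/mm

71.94


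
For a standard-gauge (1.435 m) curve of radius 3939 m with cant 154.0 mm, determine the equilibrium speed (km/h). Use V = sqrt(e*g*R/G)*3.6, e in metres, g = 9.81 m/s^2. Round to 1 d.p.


Convert cant: e = 154.0 mm = 0.1540 m
V_ms = sqrt(0.1540 * 9.81 * 3939 / 1.435)
V_ms = sqrt(4146.902341) = 64.3964 m/s
V = 64.3964 * 3.6 = 231.8 km/h

231.8


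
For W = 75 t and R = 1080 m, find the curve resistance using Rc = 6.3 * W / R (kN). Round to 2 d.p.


Rc = 6.3 * W / R
Rc = 6.3 * 75 / 1080
Rc = 472.5 / 1080
Rc = 0.44 kN

0.44


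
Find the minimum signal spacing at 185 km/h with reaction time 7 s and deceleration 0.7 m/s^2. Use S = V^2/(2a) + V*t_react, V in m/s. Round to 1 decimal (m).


V = 185 / 3.6 = 51.3889 m/s
Braking distance = 51.3889^2 / (2*0.7) = 1886.2985 m
Sighting distance = 51.3889 * 7 = 359.7222 m
S = 1886.2985 + 359.7222 = 2246.0 m

2246.0


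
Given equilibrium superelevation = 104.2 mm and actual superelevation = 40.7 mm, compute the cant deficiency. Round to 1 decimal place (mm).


Cant deficiency = equilibrium cant - actual cant
CD = 104.2 - 40.7
CD = 63.5 mm

63.5


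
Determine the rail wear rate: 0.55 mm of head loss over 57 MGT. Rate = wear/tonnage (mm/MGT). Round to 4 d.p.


Wear rate = total wear / cumulative tonnage
Rate = 0.55 / 57
Rate = 0.0096 mm/MGT

0.0096


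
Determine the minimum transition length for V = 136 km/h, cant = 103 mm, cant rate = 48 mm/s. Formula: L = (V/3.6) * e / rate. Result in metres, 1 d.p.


Convert speed: V = 136 / 3.6 = 37.7778 m/s
L = 37.7778 * 103 / 48
L = 3891.1111 / 48
L = 81.1 m

81.1


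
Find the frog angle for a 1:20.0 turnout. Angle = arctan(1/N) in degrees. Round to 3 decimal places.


1/N = 1/20.0 = 0.05
angle = arctan(0.05) = 0.049958 rad
angle = 0.049958 * 180/pi = 2.862 degrees

2.862


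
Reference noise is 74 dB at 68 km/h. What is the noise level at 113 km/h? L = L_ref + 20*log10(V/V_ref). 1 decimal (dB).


V/V_ref = 113 / 68 = 1.661765
log10(1.661765) = 0.22057
20 * 0.22057 = 4.4114
L = 74 + 4.4114 = 78.4 dB

78.4


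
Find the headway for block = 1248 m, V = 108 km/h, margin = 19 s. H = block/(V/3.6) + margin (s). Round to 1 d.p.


V = 108 / 3.6 = 30.0 m/s
Block traversal time = 1248 / 30.0 = 41.6 s
Headway = 41.6 + 19
Headway = 60.6 s

60.6


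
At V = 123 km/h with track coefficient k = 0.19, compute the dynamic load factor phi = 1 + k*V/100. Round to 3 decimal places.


phi = 1 + k * V / 100
phi = 1 + 0.19 * 123 / 100
phi = 1 + 0.2337
phi = 1.234

1.234


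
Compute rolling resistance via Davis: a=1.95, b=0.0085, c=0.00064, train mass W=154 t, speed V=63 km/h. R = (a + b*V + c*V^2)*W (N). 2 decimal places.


b*V = 0.0085 * 63 = 0.5355
c*V^2 = 0.00064 * 3969 = 2.54016
R_per_t = 1.95 + 0.5355 + 2.54016 = 5.02566 N/t
R_total = 5.02566 * 154 = 773.95 N

773.95


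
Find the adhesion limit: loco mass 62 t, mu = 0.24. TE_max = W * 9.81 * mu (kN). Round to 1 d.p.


TE_max = W * g * mu
TE_max = 62 * 9.81 * 0.24
TE_max = 608.22 * 0.24
TE_max = 146.0 kN

146.0


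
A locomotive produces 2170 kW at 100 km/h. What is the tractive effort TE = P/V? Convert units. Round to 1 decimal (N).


Convert: P = 2170 kW = 2170000 W
V = 100 / 3.6 = 27.7778 m/s
TE = 2170000 / 27.7778
TE = 78120.0 N

78120.0


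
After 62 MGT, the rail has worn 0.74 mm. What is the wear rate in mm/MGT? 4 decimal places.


Wear rate = total wear / cumulative tonnage
Rate = 0.74 / 62
Rate = 0.0119 mm/MGT

0.0119


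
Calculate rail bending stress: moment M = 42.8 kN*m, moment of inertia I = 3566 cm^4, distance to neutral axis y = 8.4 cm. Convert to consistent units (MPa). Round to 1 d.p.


Convert units:
M = 42.8 kN*m = 42800000 N*mm
y = 8.4 cm = 84 mm
I = 3566 cm^4 = 35660000 mm^4
sigma = 42800000 * 84 / 35660000
sigma = 100.8 MPa

100.8


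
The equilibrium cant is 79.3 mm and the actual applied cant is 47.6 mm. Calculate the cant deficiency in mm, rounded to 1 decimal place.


Cant deficiency = equilibrium cant - actual cant
CD = 79.3 - 47.6
CD = 31.7 mm

31.7


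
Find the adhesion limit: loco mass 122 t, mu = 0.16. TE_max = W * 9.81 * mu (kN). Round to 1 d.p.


TE_max = W * g * mu
TE_max = 122 * 9.81 * 0.16
TE_max = 1196.82 * 0.16
TE_max = 191.5 kN

191.5


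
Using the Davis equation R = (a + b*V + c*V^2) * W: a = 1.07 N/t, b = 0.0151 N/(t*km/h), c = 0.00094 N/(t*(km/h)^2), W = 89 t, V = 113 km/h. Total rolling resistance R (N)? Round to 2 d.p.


b*V = 0.0151 * 113 = 1.7063
c*V^2 = 0.00094 * 12769 = 12.00286
R_per_t = 1.07 + 1.7063 + 12.00286 = 14.77916 N/t
R_total = 14.77916 * 89 = 1315.35 N

1315.35


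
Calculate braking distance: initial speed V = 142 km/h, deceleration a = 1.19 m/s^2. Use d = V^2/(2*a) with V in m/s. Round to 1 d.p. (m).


Convert speed: V = 142 / 3.6 = 39.4444 m/s
V^2 = 1555.8642
d = 1555.8642 / (2 * 1.19)
d = 1555.8642 / 2.38
d = 653.7 m

653.7


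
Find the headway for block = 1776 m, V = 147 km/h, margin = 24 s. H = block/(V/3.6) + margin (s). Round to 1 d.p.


V = 147 / 3.6 = 40.8333 m/s
Block traversal time = 1776 / 40.8333 = 43.4939 s
Headway = 43.4939 + 24
Headway = 67.5 s

67.5


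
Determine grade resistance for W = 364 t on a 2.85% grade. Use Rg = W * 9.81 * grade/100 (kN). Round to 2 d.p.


Rg = W * 9.81 * grade / 100
Rg = 364 * 9.81 * 2.85 / 100
Rg = 3570.84 * 0.0285
Rg = 101.77 kN

101.77


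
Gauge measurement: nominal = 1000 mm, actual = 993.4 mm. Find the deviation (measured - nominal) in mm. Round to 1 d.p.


Deviation = measured - nominal
Deviation = 993.4 - 1000
Deviation = -6.6 mm

-6.6


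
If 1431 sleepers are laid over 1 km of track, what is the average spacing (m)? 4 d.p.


Spacing = 1000 m / number of sleepers
Spacing = 1000 / 1431
Spacing = 0.6988 m

0.6988


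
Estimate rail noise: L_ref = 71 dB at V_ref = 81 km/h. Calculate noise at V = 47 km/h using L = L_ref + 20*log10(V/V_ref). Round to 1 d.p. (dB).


V/V_ref = 47 / 81 = 0.580247
log10(0.580247) = -0.236387
20 * -0.236387 = -4.7277
L = 71 + -4.7277 = 66.3 dB

66.3


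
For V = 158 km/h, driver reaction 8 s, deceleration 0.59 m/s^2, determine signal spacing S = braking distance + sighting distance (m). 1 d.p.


V = 158 / 3.6 = 43.8889 m/s
Braking distance = 43.8889^2 / (2*0.59) = 1632.4022 m
Sighting distance = 43.8889 * 8 = 351.1111 m
S = 1632.4022 + 351.1111 = 1983.5 m

1983.5


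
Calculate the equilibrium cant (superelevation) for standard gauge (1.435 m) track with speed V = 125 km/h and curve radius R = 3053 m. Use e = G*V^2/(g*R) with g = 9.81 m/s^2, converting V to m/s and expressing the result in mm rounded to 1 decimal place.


Convert speed: V = 125 / 3.6 = 34.7222 m/s
Apply formula: e = 1.435 * 34.7222^2 / (9.81 * 3053)
e = 1.435 * 1205.6327 / 29949.93
e = 0.057766 m = 57.8 mm

57.8


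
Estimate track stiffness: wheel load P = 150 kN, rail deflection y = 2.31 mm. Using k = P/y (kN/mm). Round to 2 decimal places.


Track stiffness k = P / y
k = 150 / 2.31
k = 64.94 kN/mm

64.94


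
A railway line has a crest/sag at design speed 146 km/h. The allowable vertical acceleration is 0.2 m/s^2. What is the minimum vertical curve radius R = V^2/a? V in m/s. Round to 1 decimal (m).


Convert speed: V = 146 / 3.6 = 40.5556 m/s
V^2 = 1644.7531 m^2/s^2
R_v = 1644.7531 / 0.2
R_v = 8223.8 m

8223.8


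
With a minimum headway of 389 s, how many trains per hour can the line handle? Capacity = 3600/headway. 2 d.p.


Capacity = 3600 / headway
Capacity = 3600 / 389
Capacity = 9.25 trains/hour

9.25


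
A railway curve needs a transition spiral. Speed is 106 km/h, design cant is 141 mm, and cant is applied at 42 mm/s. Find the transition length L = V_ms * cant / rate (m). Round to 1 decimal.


Convert speed: V = 106 / 3.6 = 29.4444 m/s
L = 29.4444 * 141 / 42
L = 4151.6667 / 42
L = 98.8 m

98.8


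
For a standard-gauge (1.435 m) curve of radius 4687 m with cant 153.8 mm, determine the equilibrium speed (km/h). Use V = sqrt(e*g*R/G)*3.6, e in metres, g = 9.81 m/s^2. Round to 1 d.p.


Convert cant: e = 153.8 mm = 0.1538 m
V_ms = sqrt(0.1538 * 9.81 * 4687 / 1.435)
V_ms = sqrt(4927.973858) = 70.1995 m/s
V = 70.1995 * 3.6 = 252.7 km/h

252.7


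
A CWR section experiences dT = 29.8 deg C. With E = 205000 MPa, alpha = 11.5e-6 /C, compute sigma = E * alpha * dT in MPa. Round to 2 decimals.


sigma = E * alpha * dT
sigma = 205000 * 11.5e-6 * 29.8
sigma = 2.3575 * 29.8
sigma = 70.25 MPa

70.25


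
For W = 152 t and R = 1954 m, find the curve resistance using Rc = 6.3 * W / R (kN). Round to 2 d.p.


Rc = 6.3 * W / R
Rc = 6.3 * 152 / 1954
Rc = 957.6 / 1954
Rc = 0.49 kN

0.49


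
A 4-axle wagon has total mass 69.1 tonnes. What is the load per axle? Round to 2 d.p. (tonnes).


Load per axle = total weight / number of axles
Load = 69.1 / 4
Load = 17.28 tonnes

17.28


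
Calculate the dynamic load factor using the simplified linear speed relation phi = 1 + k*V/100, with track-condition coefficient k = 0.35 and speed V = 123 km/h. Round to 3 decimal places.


phi = 1 + k * V / 100
phi = 1 + 0.35 * 123 / 100
phi = 1 + 0.4305
phi = 1.431

1.431


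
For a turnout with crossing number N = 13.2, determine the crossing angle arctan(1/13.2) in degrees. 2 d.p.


1/N = 1/13.2 = 0.075758
angle = arctan(0.075758) = 0.075613 rad
angle = 0.075613 * 180/pi = 4.33 degrees

4.33


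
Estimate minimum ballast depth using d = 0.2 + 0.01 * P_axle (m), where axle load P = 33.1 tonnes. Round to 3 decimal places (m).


d = 0.2 + 0.01 * 33.1
d = 0.2 + 0.331
d = 0.531 m

0.531


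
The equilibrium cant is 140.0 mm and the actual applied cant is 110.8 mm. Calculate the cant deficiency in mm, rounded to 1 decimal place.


Cant deficiency = equilibrium cant - actual cant
CD = 140.0 - 110.8
CD = 29.2 mm

29.2


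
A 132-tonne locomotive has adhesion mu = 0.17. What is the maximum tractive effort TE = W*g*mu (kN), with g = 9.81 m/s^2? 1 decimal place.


TE_max = W * g * mu
TE_max = 132 * 9.81 * 0.17
TE_max = 1294.92 * 0.17
TE_max = 220.1 kN

220.1


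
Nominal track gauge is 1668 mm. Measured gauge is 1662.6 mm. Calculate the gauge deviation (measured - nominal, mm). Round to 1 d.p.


Deviation = measured - nominal
Deviation = 1662.6 - 1668
Deviation = -5.4 mm

-5.4


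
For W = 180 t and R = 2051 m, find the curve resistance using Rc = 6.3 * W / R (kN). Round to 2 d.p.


Rc = 6.3 * W / R
Rc = 6.3 * 180 / 2051
Rc = 1134.0 / 2051
Rc = 0.55 kN

0.55


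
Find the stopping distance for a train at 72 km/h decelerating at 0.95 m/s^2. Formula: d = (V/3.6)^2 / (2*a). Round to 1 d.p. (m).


Convert speed: V = 72 / 3.6 = 20.0 m/s
V^2 = 400.0
d = 400.0 / (2 * 0.95)
d = 400.0 / 1.9
d = 210.5 m

210.5


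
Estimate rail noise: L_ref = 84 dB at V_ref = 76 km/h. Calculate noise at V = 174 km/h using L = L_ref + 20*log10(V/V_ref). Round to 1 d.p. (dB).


V/V_ref = 174 / 76 = 2.289474
log10(2.289474) = 0.359736
20 * 0.359736 = 7.1947
L = 84 + 7.1947 = 91.2 dB

91.2


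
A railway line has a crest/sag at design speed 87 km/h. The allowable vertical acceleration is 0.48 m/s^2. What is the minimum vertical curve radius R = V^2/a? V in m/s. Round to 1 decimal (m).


Convert speed: V = 87 / 3.6 = 24.1667 m/s
V^2 = 584.0278 m^2/s^2
R_v = 584.0278 / 0.48
R_v = 1216.7 m

1216.7


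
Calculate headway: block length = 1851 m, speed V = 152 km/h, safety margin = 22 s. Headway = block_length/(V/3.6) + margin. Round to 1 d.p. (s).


V = 152 / 3.6 = 42.2222 m/s
Block traversal time = 1851 / 42.2222 = 43.8395 s
Headway = 43.8395 + 22
Headway = 65.8 s

65.8


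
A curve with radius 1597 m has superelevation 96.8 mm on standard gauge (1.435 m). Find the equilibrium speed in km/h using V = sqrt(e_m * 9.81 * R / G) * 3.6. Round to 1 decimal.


Convert cant: e = 96.8 mm = 0.0968 m
V_ms = sqrt(0.0968 * 9.81 * 1597 / 1.435)
V_ms = sqrt(1056.811133) = 32.5086 m/s
V = 32.5086 * 3.6 = 117.0 km/h

117.0


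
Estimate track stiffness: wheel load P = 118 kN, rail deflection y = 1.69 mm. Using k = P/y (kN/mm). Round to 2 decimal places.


Track stiffness k = P / y
k = 118 / 1.69
k = 69.82 kN/mm

69.82


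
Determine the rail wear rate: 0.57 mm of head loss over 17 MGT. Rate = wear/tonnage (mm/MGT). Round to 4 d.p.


Wear rate = total wear / cumulative tonnage
Rate = 0.57 / 17
Rate = 0.0335 mm/MGT

0.0335


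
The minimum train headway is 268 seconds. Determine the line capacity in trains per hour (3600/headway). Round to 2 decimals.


Capacity = 3600 / headway
Capacity = 3600 / 268
Capacity = 13.43 trains/hour

13.43


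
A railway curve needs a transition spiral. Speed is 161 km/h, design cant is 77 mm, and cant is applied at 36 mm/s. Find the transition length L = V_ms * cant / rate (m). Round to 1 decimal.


Convert speed: V = 161 / 3.6 = 44.7222 m/s
L = 44.7222 * 77 / 36
L = 3443.6111 / 36
L = 95.7 m

95.7


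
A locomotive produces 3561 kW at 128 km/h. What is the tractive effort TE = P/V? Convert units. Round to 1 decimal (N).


Convert: P = 3561 kW = 3561000 W
V = 128 / 3.6 = 35.5556 m/s
TE = 3561000 / 35.5556
TE = 100153.1 N

100153.1


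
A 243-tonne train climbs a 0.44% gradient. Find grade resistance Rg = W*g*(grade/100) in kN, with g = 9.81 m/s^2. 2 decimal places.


Rg = W * 9.81 * grade / 100
Rg = 243 * 9.81 * 0.44 / 100
Rg = 2383.83 * 0.0044
Rg = 10.49 kN

10.49


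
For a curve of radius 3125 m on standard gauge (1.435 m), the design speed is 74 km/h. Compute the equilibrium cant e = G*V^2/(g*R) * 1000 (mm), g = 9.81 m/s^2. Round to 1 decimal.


Convert speed: V = 74 / 3.6 = 20.5556 m/s
Apply formula: e = 1.435 * 20.5556^2 / (9.81 * 3125)
e = 1.435 * 422.5309 / 30656.25
e = 0.019778 m = 19.8 mm

19.8


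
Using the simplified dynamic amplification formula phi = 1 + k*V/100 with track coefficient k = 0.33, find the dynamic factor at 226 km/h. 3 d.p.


phi = 1 + k * V / 100
phi = 1 + 0.33 * 226 / 100
phi = 1 + 0.7458
phi = 1.746

1.746


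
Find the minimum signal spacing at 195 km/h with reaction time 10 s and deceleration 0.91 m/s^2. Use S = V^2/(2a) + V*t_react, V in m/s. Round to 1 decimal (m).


V = 195 / 3.6 = 54.1667 m/s
Braking distance = 54.1667^2 / (2*0.91) = 1612.1032 m
Sighting distance = 54.1667 * 10 = 541.6667 m
S = 1612.1032 + 541.6667 = 2153.8 m

2153.8


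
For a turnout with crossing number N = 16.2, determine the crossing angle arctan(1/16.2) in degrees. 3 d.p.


1/N = 1/16.2 = 0.061728
angle = arctan(0.061728) = 0.06165 rad
angle = 0.06165 * 180/pi = 3.532 degrees

3.532


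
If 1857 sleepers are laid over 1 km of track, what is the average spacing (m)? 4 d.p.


Spacing = 1000 m / number of sleepers
Spacing = 1000 / 1857
Spacing = 0.5385 m

0.5385


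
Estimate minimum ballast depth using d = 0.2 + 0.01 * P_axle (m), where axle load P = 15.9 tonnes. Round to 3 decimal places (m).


d = 0.2 + 0.01 * 15.9
d = 0.2 + 0.159
d = 0.359 m

0.359


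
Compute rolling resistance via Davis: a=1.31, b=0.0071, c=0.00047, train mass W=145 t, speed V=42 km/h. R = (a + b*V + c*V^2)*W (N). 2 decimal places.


b*V = 0.0071 * 42 = 0.2982
c*V^2 = 0.00047 * 1764 = 0.82908
R_per_t = 1.31 + 0.2982 + 0.82908 = 2.43728 N/t
R_total = 2.43728 * 145 = 353.41 N

353.41


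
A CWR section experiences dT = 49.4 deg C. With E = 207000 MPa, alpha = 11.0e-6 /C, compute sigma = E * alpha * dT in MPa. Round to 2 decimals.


sigma = E * alpha * dT
sigma = 207000 * 11.0e-6 * 49.4
sigma = 2.277 * 49.4
sigma = 112.48 MPa

112.48


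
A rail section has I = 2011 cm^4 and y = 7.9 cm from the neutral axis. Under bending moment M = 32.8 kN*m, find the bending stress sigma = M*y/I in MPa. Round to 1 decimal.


Convert units:
M = 32.8 kN*m = 32800000 N*mm
y = 7.9 cm = 79 mm
I = 2011 cm^4 = 20110000 mm^4
sigma = 32800000 * 79 / 20110000
sigma = 128.9 MPa

128.9


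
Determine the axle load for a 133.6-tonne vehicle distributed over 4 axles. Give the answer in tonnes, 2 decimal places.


Load per axle = total weight / number of axles
Load = 133.6 / 4
Load = 33.40 tonnes

33.40


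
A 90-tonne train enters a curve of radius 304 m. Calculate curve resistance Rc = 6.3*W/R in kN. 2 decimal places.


Rc = 6.3 * W / R
Rc = 6.3 * 90 / 304
Rc = 567.0 / 304
Rc = 1.87 kN

1.87


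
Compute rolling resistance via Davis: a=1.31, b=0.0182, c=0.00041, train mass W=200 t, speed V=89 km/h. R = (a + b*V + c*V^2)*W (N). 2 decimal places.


b*V = 0.0182 * 89 = 1.6198
c*V^2 = 0.00041 * 7921 = 3.24761
R_per_t = 1.31 + 1.6198 + 3.24761 = 6.17741 N/t
R_total = 6.17741 * 200 = 1235.48 N

1235.48


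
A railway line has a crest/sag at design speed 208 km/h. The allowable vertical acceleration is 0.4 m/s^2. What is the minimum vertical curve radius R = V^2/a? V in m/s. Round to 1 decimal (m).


Convert speed: V = 208 / 3.6 = 57.7778 m/s
V^2 = 3338.2716 m^2/s^2
R_v = 3338.2716 / 0.4
R_v = 8345.7 m

8345.7


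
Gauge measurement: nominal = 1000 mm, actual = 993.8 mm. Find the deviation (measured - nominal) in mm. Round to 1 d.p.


Deviation = measured - nominal
Deviation = 993.8 - 1000
Deviation = -6.2 mm

-6.2


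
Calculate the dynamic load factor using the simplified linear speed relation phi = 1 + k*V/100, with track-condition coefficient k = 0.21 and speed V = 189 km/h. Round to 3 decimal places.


phi = 1 + k * V / 100
phi = 1 + 0.21 * 189 / 100
phi = 1 + 0.3969
phi = 1.397

1.397


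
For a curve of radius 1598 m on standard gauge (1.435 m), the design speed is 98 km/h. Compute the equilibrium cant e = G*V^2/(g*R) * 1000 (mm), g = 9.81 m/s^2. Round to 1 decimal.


Convert speed: V = 98 / 3.6 = 27.2222 m/s
Apply formula: e = 1.435 * 27.2222^2 / (9.81 * 1598)
e = 1.435 * 741.0494 / 15676.38
e = 0.067835 m = 67.8 mm

67.8


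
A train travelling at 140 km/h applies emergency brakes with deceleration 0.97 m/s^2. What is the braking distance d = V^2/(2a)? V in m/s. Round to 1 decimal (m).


Convert speed: V = 140 / 3.6 = 38.8889 m/s
V^2 = 1512.3457
d = 1512.3457 / (2 * 0.97)
d = 1512.3457 / 1.94
d = 779.6 m

779.6


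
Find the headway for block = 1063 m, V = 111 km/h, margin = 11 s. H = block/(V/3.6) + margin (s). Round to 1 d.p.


V = 111 / 3.6 = 30.8333 m/s
Block traversal time = 1063 / 30.8333 = 34.4757 s
Headway = 34.4757 + 11
Headway = 45.5 s

45.5


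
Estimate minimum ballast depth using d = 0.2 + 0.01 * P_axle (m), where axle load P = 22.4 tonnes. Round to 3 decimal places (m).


d = 0.2 + 0.01 * 22.4
d = 0.2 + 0.224
d = 0.424 m

0.424


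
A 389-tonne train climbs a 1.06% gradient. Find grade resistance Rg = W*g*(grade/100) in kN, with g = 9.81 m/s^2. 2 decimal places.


Rg = W * 9.81 * grade / 100
Rg = 389 * 9.81 * 1.06 / 100
Rg = 3816.09 * 0.0106
Rg = 40.45 kN

40.45


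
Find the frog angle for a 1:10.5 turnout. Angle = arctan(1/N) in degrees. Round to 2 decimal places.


1/N = 1/10.5 = 0.095238
angle = arctan(0.095238) = 0.094952 rad
angle = 0.094952 * 180/pi = 5.44 degrees

5.44


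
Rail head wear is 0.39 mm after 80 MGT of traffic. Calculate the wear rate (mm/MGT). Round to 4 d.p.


Wear rate = total wear / cumulative tonnage
Rate = 0.39 / 80
Rate = 0.0049 mm/MGT

0.0049


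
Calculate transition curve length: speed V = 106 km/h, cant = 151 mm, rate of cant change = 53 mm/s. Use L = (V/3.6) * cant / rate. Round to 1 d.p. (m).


Convert speed: V = 106 / 3.6 = 29.4444 m/s
L = 29.4444 * 151 / 53
L = 4446.1111 / 53
L = 83.9 m

83.9


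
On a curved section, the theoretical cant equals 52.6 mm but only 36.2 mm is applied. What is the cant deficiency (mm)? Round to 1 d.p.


Cant deficiency = equilibrium cant - actual cant
CD = 52.6 - 36.2
CD = 16.4 mm

16.4


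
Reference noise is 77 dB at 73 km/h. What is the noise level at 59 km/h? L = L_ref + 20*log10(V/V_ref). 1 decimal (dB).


V/V_ref = 59 / 73 = 0.808219
log10(0.808219) = -0.092471
20 * -0.092471 = -1.8494
L = 77 + -1.8494 = 75.2 dB

75.2


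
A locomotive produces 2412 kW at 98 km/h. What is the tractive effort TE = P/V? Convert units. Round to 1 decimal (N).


Convert: P = 2412 kW = 2412000 W
V = 98 / 3.6 = 27.2222 m/s
TE = 2412000 / 27.2222
TE = 88604.1 N

88604.1


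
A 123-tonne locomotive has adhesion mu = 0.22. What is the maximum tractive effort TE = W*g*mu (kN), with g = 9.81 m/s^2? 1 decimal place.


TE_max = W * g * mu
TE_max = 123 * 9.81 * 0.22
TE_max = 1206.63 * 0.22
TE_max = 265.5 kN

265.5


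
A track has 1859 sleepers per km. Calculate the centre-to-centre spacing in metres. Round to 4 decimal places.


Spacing = 1000 m / number of sleepers
Spacing = 1000 / 1859
Spacing = 0.5379 m

0.5379


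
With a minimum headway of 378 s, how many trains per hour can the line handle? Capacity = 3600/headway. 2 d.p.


Capacity = 3600 / headway
Capacity = 3600 / 378
Capacity = 9.52 trains/hour

9.52


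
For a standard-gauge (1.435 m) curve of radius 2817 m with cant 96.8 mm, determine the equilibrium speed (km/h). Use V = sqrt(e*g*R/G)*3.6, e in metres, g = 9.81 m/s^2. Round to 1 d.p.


Convert cant: e = 96.8 mm = 0.0968 m
V_ms = sqrt(0.0968 * 9.81 * 2817 / 1.435)
V_ms = sqrt(1864.14337) = 43.1757 m/s
V = 43.1757 * 3.6 = 155.4 km/h

155.4


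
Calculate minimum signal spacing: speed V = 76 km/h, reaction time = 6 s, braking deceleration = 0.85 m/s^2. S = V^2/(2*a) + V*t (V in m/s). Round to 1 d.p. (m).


V = 76 / 3.6 = 21.1111 m/s
Braking distance = 21.1111^2 / (2*0.85) = 262.1641 m
Sighting distance = 21.1111 * 6 = 126.6667 m
S = 262.1641 + 126.6667 = 388.8 m

388.8


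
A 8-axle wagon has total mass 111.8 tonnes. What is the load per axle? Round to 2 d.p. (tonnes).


Load per axle = total weight / number of axles
Load = 111.8 / 8
Load = 13.98 tonnes

13.98


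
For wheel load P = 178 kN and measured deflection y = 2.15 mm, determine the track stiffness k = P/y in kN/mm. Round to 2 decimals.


Track stiffness k = P / y
k = 178 / 2.15
k = 82.79 kN/mm

82.79


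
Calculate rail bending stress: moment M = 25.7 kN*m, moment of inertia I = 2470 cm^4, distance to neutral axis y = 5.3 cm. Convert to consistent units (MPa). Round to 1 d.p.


Convert units:
M = 25.7 kN*m = 25700000 N*mm
y = 5.3 cm = 53 mm
I = 2470 cm^4 = 24700000 mm^4
sigma = 25700000 * 53 / 24700000
sigma = 55.1 MPa

55.1


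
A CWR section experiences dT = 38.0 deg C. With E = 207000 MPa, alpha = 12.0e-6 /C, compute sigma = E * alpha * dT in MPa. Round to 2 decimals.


sigma = E * alpha * dT
sigma = 207000 * 12.0e-6 * 38.0
sigma = 2.484 * 38.0
sigma = 94.39 MPa

94.39


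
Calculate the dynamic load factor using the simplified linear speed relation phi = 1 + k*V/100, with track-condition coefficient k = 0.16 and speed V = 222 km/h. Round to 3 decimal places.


phi = 1 + k * V / 100
phi = 1 + 0.16 * 222 / 100
phi = 1 + 0.3552
phi = 1.355

1.355


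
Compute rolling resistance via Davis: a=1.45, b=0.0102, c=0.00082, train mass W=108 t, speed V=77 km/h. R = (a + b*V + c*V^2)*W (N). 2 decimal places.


b*V = 0.0102 * 77 = 0.7854
c*V^2 = 0.00082 * 5929 = 4.86178
R_per_t = 1.45 + 0.7854 + 4.86178 = 7.09718 N/t
R_total = 7.09718 * 108 = 766.50 N

766.50


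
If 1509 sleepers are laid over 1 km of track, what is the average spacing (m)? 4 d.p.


Spacing = 1000 m / number of sleepers
Spacing = 1000 / 1509
Spacing = 0.6627 m

0.6627


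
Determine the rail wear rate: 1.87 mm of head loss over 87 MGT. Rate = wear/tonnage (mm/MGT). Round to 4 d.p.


Wear rate = total wear / cumulative tonnage
Rate = 1.87 / 87
Rate = 0.0215 mm/MGT

0.0215


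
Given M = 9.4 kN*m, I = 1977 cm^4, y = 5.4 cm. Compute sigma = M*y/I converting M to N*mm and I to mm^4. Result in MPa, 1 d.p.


Convert units:
M = 9.4 kN*m = 9400000 N*mm
y = 5.4 cm = 54 mm
I = 1977 cm^4 = 19770000 mm^4
sigma = 9400000 * 54 / 19770000
sigma = 25.7 MPa

25.7


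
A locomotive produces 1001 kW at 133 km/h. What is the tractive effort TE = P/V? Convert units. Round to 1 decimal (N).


Convert: P = 1001 kW = 1001000 W
V = 133 / 3.6 = 36.9444 m/s
TE = 1001000 / 36.9444
TE = 27094.7 N

27094.7


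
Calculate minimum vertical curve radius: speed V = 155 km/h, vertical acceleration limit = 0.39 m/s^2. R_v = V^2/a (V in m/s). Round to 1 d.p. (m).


Convert speed: V = 155 / 3.6 = 43.0556 m/s
V^2 = 1853.7809 m^2/s^2
R_v = 1853.7809 / 0.39
R_v = 4753.3 m

4753.3


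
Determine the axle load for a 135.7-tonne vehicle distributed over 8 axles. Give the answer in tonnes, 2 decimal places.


Load per axle = total weight / number of axles
Load = 135.7 / 8
Load = 16.96 tonnes

16.96


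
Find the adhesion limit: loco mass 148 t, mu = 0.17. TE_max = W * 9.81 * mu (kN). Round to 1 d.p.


TE_max = W * g * mu
TE_max = 148 * 9.81 * 0.17
TE_max = 1451.88 * 0.17
TE_max = 246.8 kN

246.8


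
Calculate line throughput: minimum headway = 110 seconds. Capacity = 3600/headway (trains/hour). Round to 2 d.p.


Capacity = 3600 / headway
Capacity = 3600 / 110
Capacity = 32.73 trains/hour

32.73


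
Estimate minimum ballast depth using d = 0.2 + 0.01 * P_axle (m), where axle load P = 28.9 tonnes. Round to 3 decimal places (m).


d = 0.2 + 0.01 * 28.9
d = 0.2 + 0.289
d = 0.489 m

0.489


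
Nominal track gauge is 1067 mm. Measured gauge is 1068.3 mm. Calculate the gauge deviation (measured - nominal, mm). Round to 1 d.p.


Deviation = measured - nominal
Deviation = 1068.3 - 1067
Deviation = 1.3 mm

1.3


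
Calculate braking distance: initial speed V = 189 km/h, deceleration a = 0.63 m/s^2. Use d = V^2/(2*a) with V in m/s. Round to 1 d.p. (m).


Convert speed: V = 189 / 3.6 = 52.5 m/s
V^2 = 2756.25
d = 2756.25 / (2 * 0.63)
d = 2756.25 / 1.26
d = 2187.5 m

2187.5


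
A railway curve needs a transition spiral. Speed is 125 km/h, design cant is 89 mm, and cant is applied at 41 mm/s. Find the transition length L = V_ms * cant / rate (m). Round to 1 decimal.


Convert speed: V = 125 / 3.6 = 34.7222 m/s
L = 34.7222 * 89 / 41
L = 3090.2778 / 41
L = 75.4 m

75.4


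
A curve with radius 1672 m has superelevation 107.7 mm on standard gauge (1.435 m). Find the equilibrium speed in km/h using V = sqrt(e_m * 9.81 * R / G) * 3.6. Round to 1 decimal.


Convert cant: e = 107.7 mm = 0.1077 m
V_ms = sqrt(0.1077 * 9.81 * 1672 / 1.435)
V_ms = sqrt(1231.031264) = 35.0861 m/s
V = 35.0861 * 3.6 = 126.3 km/h

126.3


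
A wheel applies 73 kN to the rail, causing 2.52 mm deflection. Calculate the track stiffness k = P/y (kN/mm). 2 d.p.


Track stiffness k = P / y
k = 73 / 2.52
k = 28.97 kN/mm

28.97


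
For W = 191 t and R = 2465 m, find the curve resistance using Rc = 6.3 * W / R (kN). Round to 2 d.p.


Rc = 6.3 * W / R
Rc = 6.3 * 191 / 2465
Rc = 1203.3 / 2465
Rc = 0.49 kN

0.49


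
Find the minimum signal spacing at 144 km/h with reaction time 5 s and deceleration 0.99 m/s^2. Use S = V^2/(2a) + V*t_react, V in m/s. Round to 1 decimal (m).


V = 144 / 3.6 = 40.0 m/s
Braking distance = 40.0^2 / (2*0.99) = 808.0808 m
Sighting distance = 40.0 * 5 = 200.0 m
S = 808.0808 + 200.0 = 1008.1 m

1008.1


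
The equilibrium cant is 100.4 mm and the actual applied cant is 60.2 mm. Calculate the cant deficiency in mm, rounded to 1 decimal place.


Cant deficiency = equilibrium cant - actual cant
CD = 100.4 - 60.2
CD = 40.2 mm

40.2


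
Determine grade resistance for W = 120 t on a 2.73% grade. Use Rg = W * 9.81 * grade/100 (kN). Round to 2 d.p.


Rg = W * 9.81 * grade / 100
Rg = 120 * 9.81 * 2.73 / 100
Rg = 1177.2 * 0.0273
Rg = 32.14 kN

32.14


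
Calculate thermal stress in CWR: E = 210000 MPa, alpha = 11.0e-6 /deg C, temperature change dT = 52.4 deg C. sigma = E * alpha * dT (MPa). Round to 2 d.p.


sigma = E * alpha * dT
sigma = 210000 * 11.0e-6 * 52.4
sigma = 2.31 * 52.4
sigma = 121.04 MPa

121.04


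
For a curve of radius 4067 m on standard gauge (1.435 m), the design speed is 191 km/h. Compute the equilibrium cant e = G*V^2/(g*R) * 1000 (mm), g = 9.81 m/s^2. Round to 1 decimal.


Convert speed: V = 191 / 3.6 = 53.0556 m/s
Apply formula: e = 1.435 * 53.0556^2 / (9.81 * 4067)
e = 1.435 * 2814.892 / 39897.27
e = 0.101244 m = 101.2 mm

101.2


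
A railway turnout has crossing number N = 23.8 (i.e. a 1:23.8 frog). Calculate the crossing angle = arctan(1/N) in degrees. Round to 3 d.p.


1/N = 1/23.8 = 0.042017
angle = arctan(0.042017) = 0.041992 rad
angle = 0.041992 * 180/pi = 2.406 degrees

2.406


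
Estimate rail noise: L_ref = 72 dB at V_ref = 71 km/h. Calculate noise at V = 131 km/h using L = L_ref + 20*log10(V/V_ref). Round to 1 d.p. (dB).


V/V_ref = 131 / 71 = 1.84507
log10(1.84507) = 0.266013
20 * 0.266013 = 5.3203
L = 72 + 5.3203 = 77.3 dB

77.3


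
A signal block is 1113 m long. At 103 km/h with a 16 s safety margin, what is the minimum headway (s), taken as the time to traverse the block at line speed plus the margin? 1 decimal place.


V = 103 / 3.6 = 28.6111 m/s
Block traversal time = 1113 / 28.6111 = 38.901 s
Headway = 38.901 + 16
Headway = 54.9 s

54.9


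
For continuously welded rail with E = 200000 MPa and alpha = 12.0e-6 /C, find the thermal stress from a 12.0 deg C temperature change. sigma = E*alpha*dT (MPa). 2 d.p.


sigma = E * alpha * dT
sigma = 200000 * 12.0e-6 * 12.0
sigma = 2.4 * 12.0
sigma = 28.80 MPa

28.80


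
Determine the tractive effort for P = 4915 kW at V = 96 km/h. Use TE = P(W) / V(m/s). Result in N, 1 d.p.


Convert: P = 4915 kW = 4915000 W
V = 96 / 3.6 = 26.6667 m/s
TE = 4915000 / 26.6667
TE = 184312.5 N

184312.5


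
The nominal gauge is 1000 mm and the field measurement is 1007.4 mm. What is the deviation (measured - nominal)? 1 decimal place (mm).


Deviation = measured - nominal
Deviation = 1007.4 - 1000
Deviation = 7.4 mm

7.4


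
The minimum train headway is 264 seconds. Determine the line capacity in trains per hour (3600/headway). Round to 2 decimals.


Capacity = 3600 / headway
Capacity = 3600 / 264
Capacity = 13.64 trains/hour

13.64


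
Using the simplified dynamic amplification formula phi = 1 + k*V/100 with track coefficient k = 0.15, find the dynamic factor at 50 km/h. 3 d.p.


phi = 1 + k * V / 100
phi = 1 + 0.15 * 50 / 100
phi = 1 + 0.075
phi = 1.075

1.075


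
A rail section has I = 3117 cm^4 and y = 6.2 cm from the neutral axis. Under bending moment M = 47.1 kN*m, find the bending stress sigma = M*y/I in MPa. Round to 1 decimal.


Convert units:
M = 47.1 kN*m = 47100000 N*mm
y = 6.2 cm = 62 mm
I = 3117 cm^4 = 31170000 mm^4
sigma = 47100000 * 62 / 31170000
sigma = 93.7 MPa

93.7


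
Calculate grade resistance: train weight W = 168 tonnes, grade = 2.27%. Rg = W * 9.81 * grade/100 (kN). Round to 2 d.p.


Rg = W * 9.81 * grade / 100
Rg = 168 * 9.81 * 2.27 / 100
Rg = 1648.08 * 0.0227
Rg = 37.41 kN

37.41


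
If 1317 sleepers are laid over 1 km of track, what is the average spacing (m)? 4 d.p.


Spacing = 1000 m / number of sleepers
Spacing = 1000 / 1317
Spacing = 0.7593 m

0.7593


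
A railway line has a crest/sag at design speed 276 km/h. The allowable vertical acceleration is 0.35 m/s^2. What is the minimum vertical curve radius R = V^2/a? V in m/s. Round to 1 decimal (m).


Convert speed: V = 276 / 3.6 = 76.6667 m/s
V^2 = 5877.7778 m^2/s^2
R_v = 5877.7778 / 0.35
R_v = 16793.7 m

16793.7


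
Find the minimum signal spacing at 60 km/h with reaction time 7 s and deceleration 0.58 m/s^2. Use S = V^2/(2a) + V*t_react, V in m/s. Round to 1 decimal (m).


V = 60 / 3.6 = 16.6667 m/s
Braking distance = 16.6667^2 / (2*0.58) = 239.4636 m
Sighting distance = 16.6667 * 7 = 116.6667 m
S = 239.4636 + 116.6667 = 356.1 m

356.1


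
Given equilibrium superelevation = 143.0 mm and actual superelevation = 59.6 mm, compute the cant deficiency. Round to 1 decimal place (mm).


Cant deficiency = equilibrium cant - actual cant
CD = 143.0 - 59.6
CD = 83.4 mm

83.4


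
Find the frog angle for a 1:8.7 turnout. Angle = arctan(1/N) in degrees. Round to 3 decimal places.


1/N = 1/8.7 = 0.114943
angle = arctan(0.114943) = 0.11444 rad
angle = 0.11444 * 180/pi = 6.557 degrees

6.557


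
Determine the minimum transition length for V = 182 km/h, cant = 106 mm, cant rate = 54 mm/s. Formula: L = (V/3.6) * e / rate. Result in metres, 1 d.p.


Convert speed: V = 182 / 3.6 = 50.5556 m/s
L = 50.5556 * 106 / 54
L = 5358.8889 / 54
L = 99.2 m

99.2


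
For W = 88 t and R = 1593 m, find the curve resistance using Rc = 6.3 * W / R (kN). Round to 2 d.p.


Rc = 6.3 * W / R
Rc = 6.3 * 88 / 1593
Rc = 554.4 / 1593
Rc = 0.35 kN

0.35


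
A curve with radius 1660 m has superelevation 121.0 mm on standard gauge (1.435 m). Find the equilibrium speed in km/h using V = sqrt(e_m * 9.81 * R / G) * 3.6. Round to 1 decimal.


Convert cant: e = 121.0 mm = 0.1210 m
V_ms = sqrt(0.1210 * 9.81 * 1660 / 1.435)
V_ms = sqrt(1373.126551) = 37.0557 m/s
V = 37.0557 * 3.6 = 133.4 km/h

133.4


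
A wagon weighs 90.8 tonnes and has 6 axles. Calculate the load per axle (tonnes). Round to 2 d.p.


Load per axle = total weight / number of axles
Load = 90.8 / 6
Load = 15.13 tonnes

15.13


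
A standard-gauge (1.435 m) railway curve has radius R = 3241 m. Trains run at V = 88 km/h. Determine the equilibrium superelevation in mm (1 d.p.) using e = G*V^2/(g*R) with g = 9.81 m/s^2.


Convert speed: V = 88 / 3.6 = 24.4444 m/s
Apply formula: e = 1.435 * 24.4444^2 / (9.81 * 3241)
e = 1.435 * 597.5309 / 31794.21
e = 0.026969 m = 27.0 mm

27.0


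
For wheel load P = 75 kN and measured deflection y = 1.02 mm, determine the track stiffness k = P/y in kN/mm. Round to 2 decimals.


Track stiffness k = P / y
k = 75 / 1.02
k = 73.53 kN/mm

73.53


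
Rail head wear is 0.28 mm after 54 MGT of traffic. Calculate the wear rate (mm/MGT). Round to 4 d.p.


Wear rate = total wear / cumulative tonnage
Rate = 0.28 / 54
Rate = 0.0052 mm/MGT

0.0052


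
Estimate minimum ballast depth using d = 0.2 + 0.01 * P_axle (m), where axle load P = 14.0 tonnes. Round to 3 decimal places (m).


d = 0.2 + 0.01 * 14.0
d = 0.2 + 0.14
d = 0.340 m

0.340


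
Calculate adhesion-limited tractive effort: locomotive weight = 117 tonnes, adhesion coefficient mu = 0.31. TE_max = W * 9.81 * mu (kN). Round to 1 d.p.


TE_max = W * g * mu
TE_max = 117 * 9.81 * 0.31
TE_max = 1147.77 * 0.31
TE_max = 355.8 kN

355.8


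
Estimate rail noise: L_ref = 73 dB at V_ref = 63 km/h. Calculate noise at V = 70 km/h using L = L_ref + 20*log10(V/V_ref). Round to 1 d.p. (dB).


V/V_ref = 70 / 63 = 1.111111
log10(1.111111) = 0.045757
20 * 0.045757 = 0.9151
L = 73 + 0.9151 = 73.9 dB

73.9


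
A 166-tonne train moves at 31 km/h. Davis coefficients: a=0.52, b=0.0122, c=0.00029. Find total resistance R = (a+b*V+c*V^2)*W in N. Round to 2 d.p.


b*V = 0.0122 * 31 = 0.3782
c*V^2 = 0.00029 * 961 = 0.27869
R_per_t = 0.52 + 0.3782 + 0.27869 = 1.17689 N/t
R_total = 1.17689 * 166 = 195.36 N

195.36


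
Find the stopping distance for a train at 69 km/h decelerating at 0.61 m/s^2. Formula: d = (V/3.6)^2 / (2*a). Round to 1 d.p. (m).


Convert speed: V = 69 / 3.6 = 19.1667 m/s
V^2 = 367.3611
d = 367.3611 / (2 * 0.61)
d = 367.3611 / 1.22
d = 301.1 m

301.1


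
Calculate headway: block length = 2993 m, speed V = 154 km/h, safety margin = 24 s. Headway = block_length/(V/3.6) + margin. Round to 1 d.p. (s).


V = 154 / 3.6 = 42.7778 m/s
Block traversal time = 2993 / 42.7778 = 69.9662 s
Headway = 69.9662 + 24
Headway = 94.0 s

94.0


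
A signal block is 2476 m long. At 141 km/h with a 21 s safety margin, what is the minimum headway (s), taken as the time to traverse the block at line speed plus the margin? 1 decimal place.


V = 141 / 3.6 = 39.1667 m/s
Block traversal time = 2476 / 39.1667 = 63.217 s
Headway = 63.217 + 21
Headway = 84.2 s

84.2


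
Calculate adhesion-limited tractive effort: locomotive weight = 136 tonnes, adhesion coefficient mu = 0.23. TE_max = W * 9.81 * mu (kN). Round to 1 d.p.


TE_max = W * g * mu
TE_max = 136 * 9.81 * 0.23
TE_max = 1334.16 * 0.23
TE_max = 306.9 kN

306.9


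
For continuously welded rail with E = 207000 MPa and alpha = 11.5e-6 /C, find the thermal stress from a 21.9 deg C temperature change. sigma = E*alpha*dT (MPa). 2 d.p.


sigma = E * alpha * dT
sigma = 207000 * 11.5e-6 * 21.9
sigma = 2.3805 * 21.9
sigma = 52.13 MPa

52.13


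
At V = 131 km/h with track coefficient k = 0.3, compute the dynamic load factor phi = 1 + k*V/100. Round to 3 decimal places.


phi = 1 + k * V / 100
phi = 1 + 0.3 * 131 / 100
phi = 1 + 0.393
phi = 1.393

1.393


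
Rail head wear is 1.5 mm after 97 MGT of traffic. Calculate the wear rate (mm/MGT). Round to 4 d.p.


Wear rate = total wear / cumulative tonnage
Rate = 1.5 / 97
Rate = 0.0155 mm/MGT

0.0155
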